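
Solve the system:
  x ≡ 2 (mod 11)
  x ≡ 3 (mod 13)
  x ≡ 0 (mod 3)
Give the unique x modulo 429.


Moduli 11, 13, 3 are pairwise coprime; by CRT there is a unique solution modulo M = 11 · 13 · 3 = 429.
Solve pairwise, accumulating the modulus:
  Start with x ≡ 2 (mod 11).
  Combine with x ≡ 3 (mod 13): since gcd(11, 13) = 1, we get a unique residue mod 143.
    Write x = 2 + 11·t and substitute into x ≡ 3 (mod 13): 11·t ≡ 3 − 2 = 1 (mod 13).
    The inverse of 11 mod 13 is 6 (since 11·6 = 66 = 5·13 + 1), so t ≡ 6·1 = 6 ≡ 6 (mod 13).
    Then x = 2 + 11·6 = 68, valid modulo lcm(11, 13) = 143: x ≡ 68 (mod 143).
  Combine with x ≡ 0 (mod 3): since gcd(143, 3) = 1, we get a unique residue mod 429.
    Write x = 68 + 143·t and substitute into x ≡ 0 (mod 3): 143·t ≡ 0 − 68 = -68 (mod 3).
    Reduce coefficients mod 3: 2·t ≡ 1 (mod 3).
    The inverse of 2 mod 3 is 2 (since 2·2 = 4 = 1·3 + 1), so t ≡ 2·1 = 2 ≡ 2 (mod 3).
    Then x = 68 + 143·2 = 354, valid modulo lcm(143, 3) = 429: x ≡ 354 (mod 429).
Verify: 354 mod 11 = 2 ✓, 354 mod 13 = 3 ✓, 354 mod 3 = 0 ✓.

x ≡ 354 (mod 429).


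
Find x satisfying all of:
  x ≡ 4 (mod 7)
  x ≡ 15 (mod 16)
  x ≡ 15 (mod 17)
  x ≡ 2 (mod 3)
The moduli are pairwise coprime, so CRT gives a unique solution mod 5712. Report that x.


Product of moduli M = 7 · 16 · 17 · 3 = 5712.
Merge one congruence at a time:
  Start: x ≡ 4 (mod 7).
  Combine with x ≡ 15 (mod 16); new modulus lcm = 112.
    Write x = 4 + 7·t and substitute into x ≡ 15 (mod 16): 7·t ≡ 15 − 4 = 11 (mod 16).
    The inverse of 7 mod 16 is 7 (since 7·7 = 49 = 3·16 + 1), so t ≡ 7·11 = 77 ≡ 13 (mod 16).
    Then x = 4 + 7·13 = 95, valid modulo lcm(7, 16) = 112: x ≡ 95 (mod 112).
  Combine with x ≡ 15 (mod 17); new modulus lcm = 1904.
    Write x = 95 + 112·t and substitute into x ≡ 15 (mod 17): 112·t ≡ 15 − 95 = -80 (mod 17).
    Reduce coefficients mod 17: 10·t ≡ 5 (mod 17).
    The inverse of 10 mod 17 is 12 (since 10·12 = 120 = 7·17 + 1), so t ≡ 12·5 = 60 ≡ 9 (mod 17).
    Then x = 95 + 112·9 = 1103, valid modulo lcm(112, 17) = 1904: x ≡ 1103 (mod 1904).
  Combine with x ≡ 2 (mod 3); new modulus lcm = 5712.
    Write x = 1103 + 1904·t and substitute into x ≡ 2 (mod 3): 1904·t ≡ 2 − 1103 = -1101 (mod 3).
    Reduce coefficients mod 3: 2·t ≡ 0 (mod 3).
    The inverse of 2 mod 3 is 2 (since 2·2 = 4 = 1·3 + 1), so t ≡ 2·0 = 0 ≡ 0 (mod 3).
    Then x = 1103 + 1904·0 = 1103, valid modulo lcm(1904, 3) = 5712: x ≡ 1103 (mod 5712).
Verify against each original: 1103 mod 7 = 4, 1103 mod 16 = 15, 1103 mod 17 = 15, 1103 mod 3 = 2.

x ≡ 1103 (mod 5712).


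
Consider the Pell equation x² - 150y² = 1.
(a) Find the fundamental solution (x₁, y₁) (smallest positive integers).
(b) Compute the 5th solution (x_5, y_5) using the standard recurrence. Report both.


Step 1: Find the fundamental solution (x₁, y₁) of x² - 150y² = 1.
  Expand √150 as a continued fraction. a₀ = ⌊√150⌋ = 12; iterate m_{k+1} = d_k·a_k − m_k, d_{k+1} = (150 − m_{k+1}²)/d_k, a_{k+1} = ⌊(a₀ + m_{k+1})/d_{k+1}⌋ (starting m₀ = 0, d₀ = 1), with convergents p_k = a_k·p_{k-1} + p_{k-2}, q_k = a_k·q_{k-1} + q_{k-2} (p₋₁ = 1, q₋₁ = 0):
  k = 0: a₀ = 12; p₀/q₀ = 12/1; p₀² − 150·q₀² = 144 − 150 = -6.
  k = 1: m = 12, d = 6, a = ⌊(12 + 12)/6⌋ = 4; p/q = (4·12 + 1)/(4·1 + 0) = 49/4; p² − 150·q² = 2401 − 2400 = 1.
  The first convergent with p² − 150·q² = 1 gives the fundamental solution (x₁, y₁) = (49, 4).
Step 2: Apply the recurrence (x_{n+1}, y_{n+1}) = (x₁x_n + 150y₁y_n, x₁y_n + y₁x_n) repeatedly.
  From (x_1, y_1) = (49, 4): x_2 = 49·49 + 150·4·4 = 4801; y_2 = 49·4 + 4·49 = 392.
  From (x_2, y_2) = (4801, 392): x_3 = 49·4801 + 150·4·392 = 470449; y_3 = 49·392 + 4·4801 = 38412.
  From (x_3, y_3) = (470449, 38412): x_4 = 49·470449 + 150·4·38412 = 46099201; y_4 = 49·38412 + 4·470449 = 3763984.
  From (x_4, y_4) = (46099201, 3763984): x_5 = 49·46099201 + 150·4·3763984 = 4517251249; y_5 = 49·3763984 + 4·46099201 = 368832020.
Step 3: Verify x_5² - 150·y_5² = 20405558846592060001 - 20405558846592060000 = 1 (should be 1). ✓

(x_1, y_1) = (49, 4); (x_5, y_5) = (4517251249, 368832020).


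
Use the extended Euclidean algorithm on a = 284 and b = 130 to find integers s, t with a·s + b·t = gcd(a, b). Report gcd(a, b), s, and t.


Euclidean algorithm on (284, 130) — divide until remainder is 0:
  284 = 2 · 130 + 24
  130 = 5 · 24 + 10
  24 = 2 · 10 + 4
  10 = 2 · 4 + 2
  4 = 2 · 2 + 0
gcd(284, 130) = 2.
Track Bezout coefficients alongside the remainders: start with r₀ = 284 = a·1 + b·0 (s = 1, t = 0) and r₁ = 130 = a·0 + b·1 (s = 0, t = 1); each new remainder r_{k+1} = r_{k-1} − q_k·r_k inherits s_{k+1} = s_{k-1} − q_k·s_k, t_{k+1} = t_{k-1} − q_k·t_k, so r_k = a·s_k + b·t_k at every step:
  q = 2: r = 24, s = 1 − 2·0 = 1, t = 0 − 2·1 = -2  (check: 284·1 + 130·(-2) = 24)
  q = 5: r = 10, s = 0 − 5·1 = -5, t = 1 − 5·(-2) = 11  (check: 284·(-5) + 130·11 = 10)
  q = 2: r = 4, s = 1 − 2·(-5) = 11, t = -2 − 2·11 = -24  (check: 284·11 + 130·(-24) = 4)
  q = 2: r = 2, s = -5 − 2·11 = -27, t = 11 − 2·(-24) = 59  (check: 284·(-27) + 130·59 = 2)
The row with r = 2 (the gcd) gives the Bezout coefficients s = -27, t = 59.
Result: 284 · (-27) + 130 · (59) = 2.

gcd(284, 130) = 2; s = -27, t = 59 (check: 284·(-27) + 130·59 = 2).


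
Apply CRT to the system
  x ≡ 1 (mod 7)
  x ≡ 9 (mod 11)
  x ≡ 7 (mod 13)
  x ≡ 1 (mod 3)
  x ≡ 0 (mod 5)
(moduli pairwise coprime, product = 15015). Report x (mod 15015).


Product of moduli M = 7 · 11 · 13 · 3 · 5 = 15015.
Merge one congruence at a time:
  Start: x ≡ 1 (mod 7).
  Combine with x ≡ 9 (mod 11); new modulus lcm = 77.
    Write x = 1 + 7·t and substitute into x ≡ 9 (mod 11): 7·t ≡ 9 − 1 = 8 (mod 11).
    The inverse of 7 mod 11 is 8 (since 7·8 = 56 = 5·11 + 1), so t ≡ 8·8 = 64 ≡ 9 (mod 11).
    Then x = 1 + 7·9 = 64, valid modulo lcm(7, 11) = 77: x ≡ 64 (mod 77).
  Combine with x ≡ 7 (mod 13); new modulus lcm = 1001.
    Write x = 64 + 77·t and substitute into x ≡ 7 (mod 13): 77·t ≡ 7 − 64 = -57 (mod 13).
    Reduce coefficients mod 13: 12·t ≡ 8 (mod 13).
    The inverse of 12 mod 13 is 12 (since 12·12 = 144 = 11·13 + 1), so t ≡ 12·8 = 96 ≡ 5 (mod 13).
    Then x = 64 + 77·5 = 449, valid modulo lcm(77, 13) = 1001: x ≡ 449 (mod 1001).
  Combine with x ≡ 1 (mod 3); new modulus lcm = 3003.
    Write x = 449 + 1001·t and substitute into x ≡ 1 (mod 3): 1001·t ≡ 1 − 449 = -448 (mod 3).
    Reduce coefficients mod 3: 2·t ≡ 2 (mod 3).
    The inverse of 2 mod 3 is 2 (since 2·2 = 4 = 1·3 + 1), so t ≡ 2·2 = 4 ≡ 1 (mod 3).
    Then x = 449 + 1001·1 = 1450, valid modulo lcm(1001, 3) = 3003: x ≡ 1450 (mod 3003).
  Combine with x ≡ 0 (mod 5); new modulus lcm = 15015.
    Write x = 1450 + 3003·t and substitute into x ≡ 0 (mod 5): 3003·t ≡ 0 − 1450 = -1450 (mod 5).
    Reduce coefficients mod 5: 3·t ≡ 0 (mod 5).
    The inverse of 3 mod 5 is 2 (since 3·2 = 6 = 1·5 + 1), so t ≡ 2·0 = 0 ≡ 0 (mod 5).
    Then x = 1450 + 3003·0 = 1450, valid modulo lcm(3003, 5) = 15015: x ≡ 1450 (mod 15015).
Verify against each original: 1450 mod 7 = 1, 1450 mod 11 = 9, 1450 mod 13 = 7, 1450 mod 3 = 1, 1450 mod 5 = 0.

x ≡ 1450 (mod 15015).


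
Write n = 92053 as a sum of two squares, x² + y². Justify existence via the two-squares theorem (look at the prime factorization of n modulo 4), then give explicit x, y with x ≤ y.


Step 1: Factor n = 92053 = 13 · 73 · 97.
Step 2: Check the mod-4 condition on each prime factor: 13 ≡ 1 (mod 4), exponent 1; 73 ≡ 1 (mod 4), exponent 1; 97 ≡ 1 (mod 4), exponent 1.
All primes ≡ 3 (mod 4) appear to even exponent (or don't appear), so by the two-squares theorem n IS expressible as a sum of two squares.
Step 3: Build a representation. Here n = 13 · 73 · 97 is a product of primes ≡ 1 (mod 4). Each prime p ≡ 1 (mod 4) is itself a sum of two squares; find a² by testing p − a² for a perfect square:
  13: 13 − 1² = 12, 13 − 2² = 9 = 3² ⇒ 13 = 2² + 3².
  73: 73 − 1² = 72, 73 − 2² = 69, 73 − 3² = 64 = 8² ⇒ 73 = 3² + 8².
  97: 97 − 1² = 96, 97 − 2² = 93, 97 − 3² = 88, 97 − 4² = 81 = 9² ⇒ 97 = 4² + 9².
  Combine using the Brahmagupta–Fibonacci identity (a² + b²)(c² + d²) = (ac − bd)² + (ad + bc)² = (ac + bd)² + (ad − bc)²:
  13 · 73 = 949: from (2² + 3²)(3² + 8²), take (2·3 − 3·8, 2·8 + 3·3) = (6 − 24, 16 + 9) = (-18, 25); dropping signs (only squares matter) gives (18, 25); check 18² + 25² = 324 + 625 = 949 ✓.
  949 · 97 = 92053: from (18² + 25²)(4² + 9²), take (18·4 − 25·9, 18·9 + 25·4) = (72 − 225, 162 + 100) = (-153, 262); dropping signs (only squares matter) gives (153, 262); check 153² + 262² = 23409 + 68644 = 92053 ✓.
Step 4: Order so x ≤ y and verify: 153² + 262² = 23409 + 68644 = 92053 = n. ✓

n = 92053 = 153² + 262² (one valid representation with x ≤ y).


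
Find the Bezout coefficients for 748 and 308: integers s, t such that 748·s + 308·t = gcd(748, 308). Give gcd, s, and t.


Euclidean algorithm on (748, 308) — divide until remainder is 0:
  748 = 2 · 308 + 132
  308 = 2 · 132 + 44
  132 = 3 · 44 + 0
gcd(748, 308) = 44.
Track Bezout coefficients alongside the remainders: start with r₀ = 748 = a·1 + b·0 (s = 1, t = 0) and r₁ = 308 = a·0 + b·1 (s = 0, t = 1); each new remainder r_{k+1} = r_{k-1} − q_k·r_k inherits s_{k+1} = s_{k-1} − q_k·s_k, t_{k+1} = t_{k-1} − q_k·t_k, so r_k = a·s_k + b·t_k at every step:
  q = 2: r = 132, s = 1 − 2·0 = 1, t = 0 − 2·1 = -2  (check: 748·1 + 308·(-2) = 132)
  q = 2: r = 44, s = 0 − 2·1 = -2, t = 1 − 2·(-2) = 5  (check: 748·(-2) + 308·5 = 44)
The row with r = 44 (the gcd) gives the Bezout coefficients s = -2, t = 5.
Result: 748 · (-2) + 308 · (5) = 44.

gcd(748, 308) = 44; s = -2, t = 5 (check: 748·(-2) + 308·5 = 44).


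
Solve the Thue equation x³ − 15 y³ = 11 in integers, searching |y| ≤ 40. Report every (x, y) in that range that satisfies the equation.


The equation is x³ - 15y³ = 11. For fixed y, x³ = 15·y³ + 11, so a solution requires the RHS to be a perfect cube.
Strategy: iterate y from -40 to 40, compute RHS = 15·y³ + 11, and check whether it is a (positive or negative) perfect cube.
Check small values of y:
  y = 0: RHS = 11 is not a perfect cube.
  y = 1: RHS = 26 is not a perfect cube.
  y = -1: RHS = -4 is not a perfect cube.
  y = 2: RHS = 131 is not a perfect cube.
  y = -2: RHS = -109 is not a perfect cube.
  y = 3: RHS = 416 is not a perfect cube.
  y = -3: RHS = -394 is not a perfect cube.
Continuing the search up to |y| = 40 finds no solutions either.
No (x, y) in the scanned range satisfies the equation.

No integer solutions with |y| ≤ 40.


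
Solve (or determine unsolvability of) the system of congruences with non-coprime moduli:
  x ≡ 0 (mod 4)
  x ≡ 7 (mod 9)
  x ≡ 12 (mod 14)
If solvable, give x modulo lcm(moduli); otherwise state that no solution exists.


Moduli 4, 9, 14 are not pairwise coprime, so CRT works modulo lcm(m_i) when all pairwise compatibility conditions hold.
Pairwise compatibility: gcd(m_i, m_j) must divide a_i - a_j for every pair.
Merge one congruence at a time:
  Start: x ≡ 0 (mod 4).
  Combine with x ≡ 7 (mod 9): gcd(4, 9) = 1; 7 - 0 = 7, which IS divisible by 1, so compatible.
    Write x = 0 + 4·t and substitute into x ≡ 7 (mod 9): 4·t ≡ 7 − 0 = 7 (mod 9).
    The inverse of 4 mod 9 is 7 (since 4·7 = 28 = 3·9 + 1), so t ≡ 7·7 = 49 ≡ 4 (mod 9).
    Then x = 0 + 4·4 = 16, valid modulo lcm(4, 9) = 36: x ≡ 16 (mod 36).
  Combine with x ≡ 12 (mod 14): gcd(36, 14) = 2; 12 - 16 = -4, which IS divisible by 2, so compatible.
    Write x = 16 + 36·t and substitute into x ≡ 12 (mod 14): 36·t ≡ 12 − 16 = -4 (mod 14).
    Divide the congruence (and modulus) by g = 2: 18·t ≡ -2 (mod 7).
    Reduce coefficients mod 7: 4·t ≡ 5 (mod 7).
    The inverse of 4 mod 7 is 2 (since 4·2 = 8 = 1·7 + 1), so t ≡ 2·5 = 10 ≡ 3 (mod 7).
    Then x = 16 + 36·3 = 124, valid modulo lcm(36, 14) = 252: x ≡ 124 (mod 252).
Verify: 124 mod 4 = 0, 124 mod 9 = 7, 124 mod 14 = 12.

x ≡ 124 (mod 252).


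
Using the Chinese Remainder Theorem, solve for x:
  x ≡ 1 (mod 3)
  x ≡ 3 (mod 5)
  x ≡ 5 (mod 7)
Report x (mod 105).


Moduli 3, 5, 7 are pairwise coprime; by CRT there is a unique solution modulo M = 3 · 5 · 7 = 105.
Solve pairwise, accumulating the modulus:
  Start with x ≡ 1 (mod 3).
  Combine with x ≡ 3 (mod 5): since gcd(3, 5) = 1, we get a unique residue mod 15.
    Write x = 1 + 3·t and substitute into x ≡ 3 (mod 5): 3·t ≡ 3 − 1 = 2 (mod 5).
    The inverse of 3 mod 5 is 2 (since 3·2 = 6 = 1·5 + 1), so t ≡ 2·2 = 4 ≡ 4 (mod 5).
    Then x = 1 + 3·4 = 13, valid modulo lcm(3, 5) = 15: x ≡ 13 (mod 15).
  Combine with x ≡ 5 (mod 7): since gcd(15, 7) = 1, we get a unique residue mod 105.
    Write x = 13 + 15·t and substitute into x ≡ 5 (mod 7): 15·t ≡ 5 − 13 = -8 (mod 7).
    Reduce coefficients mod 7: 1·t ≡ 6 (mod 7).
    So t ≡ 6 (mod 7).
    Then x = 13 + 15·6 = 103, valid modulo lcm(15, 7) = 105: x ≡ 103 (mod 105).
Verify: 103 mod 3 = 1 ✓, 103 mod 5 = 3 ✓, 103 mod 7 = 5 ✓.

x ≡ 103 (mod 105).


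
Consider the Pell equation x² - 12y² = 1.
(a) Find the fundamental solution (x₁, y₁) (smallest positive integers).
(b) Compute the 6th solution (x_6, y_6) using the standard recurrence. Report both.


Step 1: Find the fundamental solution (x₁, y₁) of x² - 12y² = 1.
  Expand √12 as a continued fraction. a₀ = ⌊√12⌋ = 3; iterate m_{k+1} = d_k·a_k − m_k, d_{k+1} = (12 − m_{k+1}²)/d_k, a_{k+1} = ⌊(a₀ + m_{k+1})/d_{k+1}⌋ (starting m₀ = 0, d₀ = 1), with convergents p_k = a_k·p_{k-1} + p_{k-2}, q_k = a_k·q_{k-1} + q_{k-2} (p₋₁ = 1, q₋₁ = 0):
  k = 0: a₀ = 3; p₀/q₀ = 3/1; p₀² − 12·q₀² = 9 − 12 = -3.
  k = 1: m = 3, d = 3, a = ⌊(3 + 3)/3⌋ = 2; p/q = (2·3 + 1)/(2·1 + 0) = 7/2; p² − 12·q² = 49 − 48 = 1.
  The first convergent with p² − 12·q² = 1 gives the fundamental solution (x₁, y₁) = (7, 2).
Step 2: Apply the recurrence (x_{n+1}, y_{n+1}) = (x₁x_n + 12y₁y_n, x₁y_n + y₁x_n) repeatedly.
  From (x_1, y_1) = (7, 2): x_2 = 7·7 + 12·2·2 = 97; y_2 = 7·2 + 2·7 = 28.
  From (x_2, y_2) = (97, 28): x_3 = 7·97 + 12·2·28 = 1351; y_3 = 7·28 + 2·97 = 390.
  From (x_3, y_3) = (1351, 390): x_4 = 7·1351 + 12·2·390 = 18817; y_4 = 7·390 + 2·1351 = 5432.
  From (x_4, y_4) = (18817, 5432): x_5 = 7·18817 + 12·2·5432 = 262087; y_5 = 7·5432 + 2·18817 = 75658.
  From (x_5, y_5) = (262087, 75658): x_6 = 7·262087 + 12·2·75658 = 3650401; y_6 = 7·75658 + 2·262087 = 1053780.
Step 3: Verify x_6² - 12·y_6² = 13325427460801 - 13325427460800 = 1 (should be 1). ✓

(x_1, y_1) = (7, 2); (x_6, y_6) = (3650401, 1053780).


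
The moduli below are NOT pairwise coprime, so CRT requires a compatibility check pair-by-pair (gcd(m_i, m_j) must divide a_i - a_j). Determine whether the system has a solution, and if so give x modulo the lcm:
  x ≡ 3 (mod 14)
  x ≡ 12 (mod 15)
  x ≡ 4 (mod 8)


Moduli 14, 15, 8 are not pairwise coprime, so CRT works modulo lcm(m_i) when all pairwise compatibility conditions hold.
Pairwise compatibility: gcd(m_i, m_j) must divide a_i - a_j for every pair.
Merge one congruence at a time:
  Start: x ≡ 3 (mod 14).
  Combine with x ≡ 12 (mod 15): gcd(14, 15) = 1; 12 - 3 = 9, which IS divisible by 1, so compatible.
    Write x = 3 + 14·t and substitute into x ≡ 12 (mod 15): 14·t ≡ 12 − 3 = 9 (mod 15).
    The inverse of 14 mod 15 is 14 (since 14·14 = 196 = 13·15 + 1), so t ≡ 14·9 = 126 ≡ 6 (mod 15).
    Then x = 3 + 14·6 = 87, valid modulo lcm(14, 15) = 210: x ≡ 87 (mod 210).
  Combine with x ≡ 4 (mod 8): gcd(210, 8) = 2, and 4 - 87 = -83 is NOT divisible by 2.
    ⇒ system is inconsistent (no integer solution).

No solution (the system is inconsistent).


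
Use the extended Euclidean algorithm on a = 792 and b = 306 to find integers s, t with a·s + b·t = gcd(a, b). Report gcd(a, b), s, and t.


Euclidean algorithm on (792, 306) — divide until remainder is 0:
  792 = 2 · 306 + 180
  306 = 1 · 180 + 126
  180 = 1 · 126 + 54
  126 = 2 · 54 + 18
  54 = 3 · 18 + 0
gcd(792, 306) = 18.
Track Bezout coefficients alongside the remainders: start with r₀ = 792 = a·1 + b·0 (s = 1, t = 0) and r₁ = 306 = a·0 + b·1 (s = 0, t = 1); each new remainder r_{k+1} = r_{k-1} − q_k·r_k inherits s_{k+1} = s_{k-1} − q_k·s_k, t_{k+1} = t_{k-1} − q_k·t_k, so r_k = a·s_k + b·t_k at every step:
  q = 2: r = 180, s = 1 − 2·0 = 1, t = 0 − 2·1 = -2  (check: 792·1 + 306·(-2) = 180)
  q = 1: r = 126, s = 0 − 1·1 = -1, t = 1 − 1·(-2) = 3  (check: 792·(-1) + 306·3 = 126)
  q = 1: r = 54, s = 1 − 1·(-1) = 2, t = -2 − 1·3 = -5  (check: 792·2 + 306·(-5) = 54)
  q = 2: r = 18, s = -1 − 2·2 = -5, t = 3 − 2·(-5) = 13  (check: 792·(-5) + 306·13 = 18)
The row with r = 18 (the gcd) gives the Bezout coefficients s = -5, t = 13.
Result: 792 · (-5) + 306 · (13) = 18.

gcd(792, 306) = 18; s = -5, t = 13 (check: 792·(-5) + 306·13 = 18).


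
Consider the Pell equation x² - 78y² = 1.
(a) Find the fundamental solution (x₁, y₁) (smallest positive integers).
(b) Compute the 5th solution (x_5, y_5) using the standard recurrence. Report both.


Step 1: Find the fundamental solution (x₁, y₁) of x² - 78y² = 1.
  Expand √78 as a continued fraction. a₀ = ⌊√78⌋ = 8; iterate m_{k+1} = d_k·a_k − m_k, d_{k+1} = (78 − m_{k+1}²)/d_k, a_{k+1} = ⌊(a₀ + m_{k+1})/d_{k+1}⌋ (starting m₀ = 0, d₀ = 1), with convergents p_k = a_k·p_{k-1} + p_{k-2}, q_k = a_k·q_{k-1} + q_{k-2} (p₋₁ = 1, q₋₁ = 0):
  k = 0: a₀ = 8; p₀/q₀ = 8/1; p₀² − 78·q₀² = 64 − 78 = -14.
  k = 1: m = 8, d = 14, a = ⌊(8 + 8)/14⌋ = 1; p/q = (1·8 + 1)/(1·1 + 0) = 9/1; p² − 78·q² = 81 − 78 = 3.
  k = 2: m = 6, d = 3, a = ⌊(8 + 6)/3⌋ = 4; p/q = (4·9 + 8)/(4·1 + 1) = 44/5; p² − 78·q² = 1936 − 1950 = -14.
  k = 3: m = 6, d = 14, a = ⌊(8 + 6)/14⌋ = 1; p/q = (1·44 + 9)/(1·5 + 1) = 53/6; p² − 78·q² = 2809 − 2808 = 1.
  The first convergent with p² − 78·q² = 1 gives the fundamental solution (x₁, y₁) = (53, 6).
Step 2: Apply the recurrence (x_{n+1}, y_{n+1}) = (x₁x_n + 78y₁y_n, x₁y_n + y₁x_n) repeatedly.
  From (x_1, y_1) = (53, 6): x_2 = 53·53 + 78·6·6 = 5617; y_2 = 53·6 + 6·53 = 636.
  From (x_2, y_2) = (5617, 636): x_3 = 53·5617 + 78·6·636 = 595349; y_3 = 53·636 + 6·5617 = 67410.
  From (x_3, y_3) = (595349, 67410): x_4 = 53·595349 + 78·6·67410 = 63101377; y_4 = 53·67410 + 6·595349 = 7144824.
  From (x_4, y_4) = (63101377, 7144824): x_5 = 53·63101377 + 78·6·7144824 = 6688150613; y_5 = 53·7144824 + 6·63101377 = 757283934.
Step 3: Verify x_5² - 78·y_5² = 44731358622172275769 - 44731358622172275768 = 1 (should be 1). ✓

(x_1, y_1) = (53, 6); (x_5, y_5) = (6688150613, 757283934).


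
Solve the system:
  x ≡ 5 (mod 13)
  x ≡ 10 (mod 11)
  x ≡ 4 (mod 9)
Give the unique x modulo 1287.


Moduli 13, 11, 9 are pairwise coprime; by CRT there is a unique solution modulo M = 13 · 11 · 9 = 1287.
Solve pairwise, accumulating the modulus:
  Start with x ≡ 5 (mod 13).
  Combine with x ≡ 10 (mod 11): since gcd(13, 11) = 1, we get a unique residue mod 143.
    Write x = 5 + 13·t and substitute into x ≡ 10 (mod 11): 13·t ≡ 10 − 5 = 5 (mod 11).
    Reduce coefficients mod 11: 2·t ≡ 5 (mod 11).
    The inverse of 2 mod 11 is 6 (since 2·6 = 12 = 1·11 + 1), so t ≡ 6·5 = 30 ≡ 8 (mod 11).
    Then x = 5 + 13·8 = 109, valid modulo lcm(13, 11) = 143: x ≡ 109 (mod 143).
  Combine with x ≡ 4 (mod 9): since gcd(143, 9) = 1, we get a unique residue mod 1287.
    Write x = 109 + 143·t and substitute into x ≡ 4 (mod 9): 143·t ≡ 4 − 109 = -105 (mod 9).
    Reduce coefficients mod 9: 8·t ≡ 3 (mod 9).
    The inverse of 8 mod 9 is 8 (since 8·8 = 64 = 7·9 + 1), so t ≡ 8·3 = 24 ≡ 6 (mod 9).
    Then x = 109 + 143·6 = 967, valid modulo lcm(143, 9) = 1287: x ≡ 967 (mod 1287).
Verify: 967 mod 13 = 5 ✓, 967 mod 11 = 10 ✓, 967 mod 9 = 4 ✓.

x ≡ 967 (mod 1287).


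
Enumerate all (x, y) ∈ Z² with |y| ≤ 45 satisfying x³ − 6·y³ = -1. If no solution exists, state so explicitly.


The equation is x³ - 6y³ = -1. For fixed y, x³ = 6·y³ − 1, so a solution requires the RHS to be a perfect cube.
Strategy: iterate y from -45 to 45, compute RHS = 6·y³ − 1, and check whether it is a (positive or negative) perfect cube.
Check small values of y:
  y = 0: RHS = -1 = (-1)³ ⇒ x = -1 works.
  y = 1: RHS = 5 is not a perfect cube.
  y = -1: RHS = -7 is not a perfect cube.
  y = 2: RHS = 47 is not a perfect cube.
  y = -2: RHS = -49 is not a perfect cube.
  y = 3: RHS = 161 is not a perfect cube.
  y = -3: RHS = -163 is not a perfect cube.
Continuing the search up to |y| = 45 finds no further solutions beyond those listed.
Collected solutions: (-1, 0).

Solutions (with |y| ≤ 45): (-1, 0).


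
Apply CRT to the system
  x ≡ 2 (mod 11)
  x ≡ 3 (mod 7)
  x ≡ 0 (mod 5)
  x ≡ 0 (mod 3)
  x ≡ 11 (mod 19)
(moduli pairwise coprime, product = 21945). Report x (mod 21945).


Product of moduli M = 11 · 7 · 5 · 3 · 19 = 21945.
Merge one congruence at a time:
  Start: x ≡ 2 (mod 11).
  Combine with x ≡ 3 (mod 7); new modulus lcm = 77.
    Write x = 2 + 11·t and substitute into x ≡ 3 (mod 7): 11·t ≡ 3 − 2 = 1 (mod 7).
    Reduce coefficients mod 7: 4·t ≡ 1 (mod 7).
    The inverse of 4 mod 7 is 2 (since 4·2 = 8 = 1·7 + 1), so t ≡ 2·1 = 2 ≡ 2 (mod 7).
    Then x = 2 + 11·2 = 24, valid modulo lcm(11, 7) = 77: x ≡ 24 (mod 77).
  Combine with x ≡ 0 (mod 5); new modulus lcm = 385.
    Write x = 24 + 77·t and substitute into x ≡ 0 (mod 5): 77·t ≡ 0 − 24 = -24 (mod 5).
    Reduce coefficients mod 5: 2·t ≡ 1 (mod 5).
    The inverse of 2 mod 5 is 3 (since 2·3 = 6 = 1·5 + 1), so t ≡ 3·1 = 3 ≡ 3 (mod 5).
    Then x = 24 + 77·3 = 255, valid modulo lcm(77, 5) = 385: x ≡ 255 (mod 385).
  Combine with x ≡ 0 (mod 3); new modulus lcm = 1155.
    Write x = 255 + 385·t and substitute into x ≡ 0 (mod 3): 385·t ≡ 0 − 255 = -255 (mod 3).
    Reduce coefficients mod 3: 1·t ≡ 0 (mod 3).
    So t ≡ 0 (mod 3).
    Then x = 255 + 385·0 = 255, valid modulo lcm(385, 3) = 1155: x ≡ 255 (mod 1155).
  Combine with x ≡ 11 (mod 19); new modulus lcm = 21945.
    Write x = 255 + 1155·t and substitute into x ≡ 11 (mod 19): 1155·t ≡ 11 − 255 = -244 (mod 19).
    Reduce coefficients mod 19: 15·t ≡ 3 (mod 19).
    The inverse of 15 mod 19 is 14 (since 15·14 = 210 = 11·19 + 1), so t ≡ 14·3 = 42 ≡ 4 (mod 19).
    Then x = 255 + 1155·4 = 4875, valid modulo lcm(1155, 19) = 21945: x ≡ 4875 (mod 21945).
Verify against each original: 4875 mod 11 = 2, 4875 mod 7 = 3, 4875 mod 5 = 0, 4875 mod 3 = 0, 4875 mod 19 = 11.

x ≡ 4875 (mod 21945).


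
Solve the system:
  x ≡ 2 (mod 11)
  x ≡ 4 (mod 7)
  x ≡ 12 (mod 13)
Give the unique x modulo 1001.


Moduli 11, 7, 13 are pairwise coprime; by CRT there is a unique solution modulo M = 11 · 7 · 13 = 1001.
Solve pairwise, accumulating the modulus:
  Start with x ≡ 2 (mod 11).
  Combine with x ≡ 4 (mod 7): since gcd(11, 7) = 1, we get a unique residue mod 77.
    Write x = 2 + 11·t and substitute into x ≡ 4 (mod 7): 11·t ≡ 4 − 2 = 2 (mod 7).
    Reduce coefficients mod 7: 4·t ≡ 2 (mod 7).
    The inverse of 4 mod 7 is 2 (since 4·2 = 8 = 1·7 + 1), so t ≡ 2·2 = 4 ≡ 4 (mod 7).
    Then x = 2 + 11·4 = 46, valid modulo lcm(11, 7) = 77: x ≡ 46 (mod 77).
  Combine with x ≡ 12 (mod 13): since gcd(77, 13) = 1, we get a unique residue mod 1001.
    Write x = 46 + 77·t and substitute into x ≡ 12 (mod 13): 77·t ≡ 12 − 46 = -34 (mod 13).
    Reduce coefficients mod 13: 12·t ≡ 5 (mod 13).
    The inverse of 12 mod 13 is 12 (since 12·12 = 144 = 11·13 + 1), so t ≡ 12·5 = 60 ≡ 8 (mod 13).
    Then x = 46 + 77·8 = 662, valid modulo lcm(77, 13) = 1001: x ≡ 662 (mod 1001).
Verify: 662 mod 11 = 2 ✓, 662 mod 7 = 4 ✓, 662 mod 13 = 12 ✓.

x ≡ 662 (mod 1001).


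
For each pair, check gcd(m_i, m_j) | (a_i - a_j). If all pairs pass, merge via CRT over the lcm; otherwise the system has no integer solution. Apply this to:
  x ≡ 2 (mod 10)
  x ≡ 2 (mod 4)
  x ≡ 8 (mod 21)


Moduli 10, 4, 21 are not pairwise coprime, so CRT works modulo lcm(m_i) when all pairwise compatibility conditions hold.
Pairwise compatibility: gcd(m_i, m_j) must divide a_i - a_j for every pair.
Merge one congruence at a time:
  Start: x ≡ 2 (mod 10).
  Combine with x ≡ 2 (mod 4): gcd(10, 4) = 2; 2 - 2 = 0, which IS divisible by 2, so compatible.
    Write x = 2 + 10·t and substitute into x ≡ 2 (mod 4): 10·t ≡ 2 − 2 = 0 (mod 4).
    Divide the congruence (and modulus) by g = 2: 5·t ≡ 0 (mod 2).
    Reduce coefficients mod 2: 1·t ≡ 0 (mod 2).
    So t ≡ 0 (mod 2).
    Then x = 2 + 10·0 = 2, valid modulo lcm(10, 4) = 20: x ≡ 2 (mod 20).
  Combine with x ≡ 8 (mod 21): gcd(20, 21) = 1; 8 - 2 = 6, which IS divisible by 1, so compatible.
    Write x = 2 + 20·t and substitute into x ≡ 8 (mod 21): 20·t ≡ 8 − 2 = 6 (mod 21).
    The inverse of 20 mod 21 is 20 (since 20·20 = 400 = 19·21 + 1), so t ≡ 20·6 = 120 ≡ 15 (mod 21).
    Then x = 2 + 20·15 = 302, valid modulo lcm(20, 21) = 420: x ≡ 302 (mod 420).
Verify: 302 mod 10 = 2, 302 mod 4 = 2, 302 mod 21 = 8.

x ≡ 302 (mod 420).


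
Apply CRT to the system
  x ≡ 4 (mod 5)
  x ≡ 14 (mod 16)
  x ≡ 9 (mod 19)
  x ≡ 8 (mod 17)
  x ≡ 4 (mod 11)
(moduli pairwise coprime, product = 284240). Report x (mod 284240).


Product of moduli M = 5 · 16 · 19 · 17 · 11 = 284240.
Merge one congruence at a time:
  Start: x ≡ 4 (mod 5).
  Combine with x ≡ 14 (mod 16); new modulus lcm = 80.
    Write x = 4 + 5·t and substitute into x ≡ 14 (mod 16): 5·t ≡ 14 − 4 = 10 (mod 16).
    The inverse of 5 mod 16 is 13 (since 5·13 = 65 = 4·16 + 1), so t ≡ 13·10 = 130 ≡ 2 (mod 16).
    Then x = 4 + 5·2 = 14, valid modulo lcm(5, 16) = 80: x ≡ 14 (mod 80).
  Combine with x ≡ 9 (mod 19); new modulus lcm = 1520.
    Write x = 14 + 80·t and substitute into x ≡ 9 (mod 19): 80·t ≡ 9 − 14 = -5 (mod 19).
    Reduce coefficients mod 19: 4·t ≡ 14 (mod 19).
    The inverse of 4 mod 19 is 5 (since 4·5 = 20 = 1·19 + 1), so t ≡ 5·14 = 70 ≡ 13 (mod 19).
    Then x = 14 + 80·13 = 1054, valid modulo lcm(80, 19) = 1520: x ≡ 1054 (mod 1520).
  Combine with x ≡ 8 (mod 17); new modulus lcm = 25840.
    Write x = 1054 + 1520·t and substitute into x ≡ 8 (mod 17): 1520·t ≡ 8 − 1054 = -1046 (mod 17).
    Reduce coefficients mod 17: 7·t ≡ 8 (mod 17).
    The inverse of 7 mod 17 is 5 (since 7·5 = 35 = 2·17 + 1), so t ≡ 5·8 = 40 ≡ 6 (mod 17).
    Then x = 1054 + 1520·6 = 10174, valid modulo lcm(1520, 17) = 25840: x ≡ 10174 (mod 25840).
  Combine with x ≡ 4 (mod 11); new modulus lcm = 284240.
    Write x = 10174 + 25840·t and substitute into x ≡ 4 (mod 11): 25840·t ≡ 4 − 10174 = -10170 (mod 11).
    Reduce coefficients mod 11: 1·t ≡ 5 (mod 11).
    So t ≡ 5 (mod 11).
    Then x = 10174 + 25840·5 = 139374, valid modulo lcm(25840, 11) = 284240: x ≡ 139374 (mod 284240).
Verify against each original: 139374 mod 5 = 4, 139374 mod 16 = 14, 139374 mod 19 = 9, 139374 mod 17 = 8, 139374 mod 11 = 4.

x ≡ 139374 (mod 284240).


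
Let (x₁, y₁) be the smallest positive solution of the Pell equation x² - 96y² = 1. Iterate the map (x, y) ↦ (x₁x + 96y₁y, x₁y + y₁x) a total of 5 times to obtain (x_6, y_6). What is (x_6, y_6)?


Step 1: Find the fundamental solution (x₁, y₁) of x² - 96y² = 1.
  Expand √96 as a continued fraction. a₀ = ⌊√96⌋ = 9; iterate m_{k+1} = d_k·a_k − m_k, d_{k+1} = (96 − m_{k+1}²)/d_k, a_{k+1} = ⌊(a₀ + m_{k+1})/d_{k+1}⌋ (starting m₀ = 0, d₀ = 1), with convergents p_k = a_k·p_{k-1} + p_{k-2}, q_k = a_k·q_{k-1} + q_{k-2} (p₋₁ = 1, q₋₁ = 0):
  k = 0: a₀ = 9; p₀/q₀ = 9/1; p₀² − 96·q₀² = 81 − 96 = -15.
  k = 1: m = 9, d = 15, a = ⌊(9 + 9)/15⌋ = 1; p/q = (1·9 + 1)/(1·1 + 0) = 10/1; p² − 96·q² = 100 − 96 = 4.
  k = 2: m = 6, d = 4, a = ⌊(9 + 6)/4⌋ = 3; p/q = (3·10 + 9)/(3·1 + 1) = 39/4; p² − 96·q² = 1521 − 1536 = -15.
  k = 3: m = 6, d = 15, a = ⌊(9 + 6)/15⌋ = 1; p/q = (1·39 + 10)/(1·4 + 1) = 49/5; p² − 96·q² = 2401 − 2400 = 1.
  The first convergent with p² − 96·q² = 1 gives the fundamental solution (x₁, y₁) = (49, 5).
Step 2: Apply the recurrence (x_{n+1}, y_{n+1}) = (x₁x_n + 96y₁y_n, x₁y_n + y₁x_n) repeatedly.
  From (x_1, y_1) = (49, 5): x_2 = 49·49 + 96·5·5 = 4801; y_2 = 49·5 + 5·49 = 490.
  From (x_2, y_2) = (4801, 490): x_3 = 49·4801 + 96·5·490 = 470449; y_3 = 49·490 + 5·4801 = 48015.
  From (x_3, y_3) = (470449, 48015): x_4 = 49·470449 + 96·5·48015 = 46099201; y_4 = 49·48015 + 5·470449 = 4704980.
  From (x_4, y_4) = (46099201, 4704980): x_5 = 49·46099201 + 96·5·4704980 = 4517251249; y_5 = 49·4704980 + 5·46099201 = 461040025.
  From (x_5, y_5) = (4517251249, 461040025): x_6 = 49·4517251249 + 96·5·461040025 = 442644523201; y_6 = 49·461040025 + 5·4517251249 = 45177217470.
Step 3: Verify x_6² - 96·y_6² = 195934173919840627286401 - 195934173919840627286400 = 1 (should be 1). ✓

(x_1, y_1) = (49, 5); (x_6, y_6) = (442644523201, 45177217470).


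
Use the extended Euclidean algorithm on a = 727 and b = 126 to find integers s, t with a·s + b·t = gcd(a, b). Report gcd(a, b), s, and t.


Euclidean algorithm on (727, 126) — divide until remainder is 0:
  727 = 5 · 126 + 97
  126 = 1 · 97 + 29
  97 = 3 · 29 + 10
  29 = 2 · 10 + 9
  10 = 1 · 9 + 1
  9 = 9 · 1 + 0
gcd(727, 126) = 1.
Track Bezout coefficients alongside the remainders: start with r₀ = 727 = a·1 + b·0 (s = 1, t = 0) and r₁ = 126 = a·0 + b·1 (s = 0, t = 1); each new remainder r_{k+1} = r_{k-1} − q_k·r_k inherits s_{k+1} = s_{k-1} − q_k·s_k, t_{k+1} = t_{k-1} − q_k·t_k, so r_k = a·s_k + b·t_k at every step:
  q = 5: r = 97, s = 1 − 5·0 = 1, t = 0 − 5·1 = -5  (check: 727·1 + 126·(-5) = 97)
  q = 1: r = 29, s = 0 − 1·1 = -1, t = 1 − 1·(-5) = 6  (check: 727·(-1) + 126·6 = 29)
  q = 3: r = 10, s = 1 − 3·(-1) = 4, t = -5 − 3·6 = -23  (check: 727·4 + 126·(-23) = 10)
  q = 2: r = 9, s = -1 − 2·4 = -9, t = 6 − 2·(-23) = 52  (check: 727·(-9) + 126·52 = 9)
  q = 1: r = 1, s = 4 − 1·(-9) = 13, t = -23 − 1·52 = -75  (check: 727·13 + 126·(-75) = 1)
The row with r = 1 (the gcd) gives the Bezout coefficients s = 13, t = -75.
Result: 727 · (13) + 126 · (-75) = 1.

gcd(727, 126) = 1; s = 13, t = -75 (check: 727·13 + 126·(-75) = 1).


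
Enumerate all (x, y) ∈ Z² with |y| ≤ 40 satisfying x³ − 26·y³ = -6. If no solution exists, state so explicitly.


The equation is x³ - 26y³ = -6. For fixed y, x³ = 26·y³ − 6, so a solution requires the RHS to be a perfect cube.
Strategy: iterate y from -40 to 40, compute RHS = 26·y³ − 6, and check whether it is a (positive or negative) perfect cube.
Check small values of y:
  y = 0: RHS = -6 is not a perfect cube.
  y = 1: RHS = 20 is not a perfect cube.
  y = -1: RHS = -32 is not a perfect cube.
  y = 2: RHS = 202 is not a perfect cube.
  y = -2: RHS = -214 is not a perfect cube.
  y = 3: RHS = 696 is not a perfect cube.
  y = -3: RHS = -708 is not a perfect cube.
Continuing the search up to |y| = 40 finds no solutions either.
No (x, y) in the scanned range satisfies the equation.

No integer solutions with |y| ≤ 40.


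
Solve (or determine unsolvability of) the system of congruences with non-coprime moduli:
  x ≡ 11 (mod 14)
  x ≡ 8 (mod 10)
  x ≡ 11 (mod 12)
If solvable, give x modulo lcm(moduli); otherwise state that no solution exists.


Moduli 14, 10, 12 are not pairwise coprime, so CRT works modulo lcm(m_i) when all pairwise compatibility conditions hold.
Pairwise compatibility: gcd(m_i, m_j) must divide a_i - a_j for every pair.
Merge one congruence at a time:
  Start: x ≡ 11 (mod 14).
  Combine with x ≡ 8 (mod 10): gcd(14, 10) = 2, and 8 - 11 = -3 is NOT divisible by 2.
    ⇒ system is inconsistent (no integer solution).

No solution (the system is inconsistent).


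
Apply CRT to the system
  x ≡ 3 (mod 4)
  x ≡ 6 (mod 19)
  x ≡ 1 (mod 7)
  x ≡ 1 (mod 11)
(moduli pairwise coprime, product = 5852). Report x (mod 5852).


Product of moduli M = 4 · 19 · 7 · 11 = 5852.
Merge one congruence at a time:
  Start: x ≡ 3 (mod 4).
  Combine with x ≡ 6 (mod 19); new modulus lcm = 76.
    Write x = 3 + 4·t and substitute into x ≡ 6 (mod 19): 4·t ≡ 6 − 3 = 3 (mod 19).
    The inverse of 4 mod 19 is 5 (since 4·5 = 20 = 1·19 + 1), so t ≡ 5·3 = 15 ≡ 15 (mod 19).
    Then x = 3 + 4·15 = 63, valid modulo lcm(4, 19) = 76: x ≡ 63 (mod 76).
  Combine with x ≡ 1 (mod 7); new modulus lcm = 532.
    Write x = 63 + 76·t and substitute into x ≡ 1 (mod 7): 76·t ≡ 1 − 63 = -62 (mod 7).
    Reduce coefficients mod 7: 6·t ≡ 1 (mod 7).
    The inverse of 6 mod 7 is 6 (since 6·6 = 36 = 5·7 + 1), so t ≡ 6·1 = 6 ≡ 6 (mod 7).
    Then x = 63 + 76·6 = 519, valid modulo lcm(76, 7) = 532: x ≡ 519 (mod 532).
  Combine with x ≡ 1 (mod 11); new modulus lcm = 5852.
    Write x = 519 + 532·t and substitute into x ≡ 1 (mod 11): 532·t ≡ 1 − 519 = -518 (mod 11).
    Reduce coefficients mod 11: 4·t ≡ 10 (mod 11).
    The inverse of 4 mod 11 is 3 (since 4·3 = 12 = 1·11 + 1), so t ≡ 3·10 = 30 ≡ 8 (mod 11).
    Then x = 519 + 532·8 = 4775, valid modulo lcm(532, 11) = 5852: x ≡ 4775 (mod 5852).
Verify against each original: 4775 mod 4 = 3, 4775 mod 19 = 6, 4775 mod 7 = 1, 4775 mod 11 = 1.

x ≡ 4775 (mod 5852).


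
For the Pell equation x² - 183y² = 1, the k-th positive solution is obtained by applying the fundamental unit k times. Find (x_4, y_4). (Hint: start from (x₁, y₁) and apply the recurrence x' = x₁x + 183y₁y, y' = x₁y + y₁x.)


Step 1: Find the fundamental solution (x₁, y₁) of x² - 183y² = 1.
  Expand √183 as a continued fraction. a₀ = ⌊√183⌋ = 13; iterate m_{k+1} = d_k·a_k − m_k, d_{k+1} = (183 − m_{k+1}²)/d_k, a_{k+1} = ⌊(a₀ + m_{k+1})/d_{k+1}⌋ (starting m₀ = 0, d₀ = 1), with convergents p_k = a_k·p_{k-1} + p_{k-2}, q_k = a_k·q_{k-1} + q_{k-2} (p₋₁ = 1, q₋₁ = 0):
  k = 0: a₀ = 13; p₀/q₀ = 13/1; p₀² − 183·q₀² = 169 − 183 = -14.
  k = 1: m = 13, d = 14, a = ⌊(13 + 13)/14⌋ = 1; p/q = (1·13 + 1)/(1·1 + 0) = 14/1; p² − 183·q² = 196 − 183 = 13.
  k = 2: m = 1, d = 13, a = ⌊(13 + 1)/13⌋ = 1; p/q = (1·14 + 13)/(1·1 + 1) = 27/2; p² − 183·q² = 729 − 732 = -3.
  k = 3: m = 12, d = 3, a = ⌊(13 + 12)/3⌋ = 8; p/q = (8·27 + 14)/(8·2 + 1) = 230/17; p² − 183·q² = 52900 − 52887 = 13.
  k = 4: m = 12, d = 13, a = ⌊(13 + 12)/13⌋ = 1; p/q = (1·230 + 27)/(1·17 + 2) = 257/19; p² − 183·q² = 66049 − 66063 = -14.
  k = 5: m = 1, d = 14, a = ⌊(13 + 1)/14⌋ = 1; p/q = (1·257 + 230)/(1·19 + 17) = 487/36; p² − 183·q² = 237169 − 237168 = 1.
  The first convergent with p² − 183·q² = 1 gives the fundamental solution (x₁, y₁) = (487, 36).
Step 2: Apply the recurrence (x_{n+1}, y_{n+1}) = (x₁x_n + 183y₁y_n, x₁y_n + y₁x_n) repeatedly.
  From (x_1, y_1) = (487, 36): x_2 = 487·487 + 183·36·36 = 474337; y_2 = 487·36 + 36·487 = 35064.
  From (x_2, y_2) = (474337, 35064): x_3 = 487·474337 + 183·36·35064 = 462003751; y_3 = 487·35064 + 36·474337 = 34152300.
  From (x_3, y_3) = (462003751, 34152300): x_4 = 487·462003751 + 183·36·34152300 = 449991179137; y_4 = 487·34152300 + 36·462003751 = 33264305136.
Step 3: Verify x_4² - 183·y_4² = 202492061301107624064769 - 202492061301107624064768 = 1 (should be 1). ✓

(x_1, y_1) = (487, 36); (x_4, y_4) = (449991179137, 33264305136).


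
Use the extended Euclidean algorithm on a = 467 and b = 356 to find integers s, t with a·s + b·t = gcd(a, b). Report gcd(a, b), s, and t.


Euclidean algorithm on (467, 356) — divide until remainder is 0:
  467 = 1 · 356 + 111
  356 = 3 · 111 + 23
  111 = 4 · 23 + 19
  23 = 1 · 19 + 4
  19 = 4 · 4 + 3
  4 = 1 · 3 + 1
  3 = 3 · 1 + 0
gcd(467, 356) = 1.
Track Bezout coefficients alongside the remainders: start with r₀ = 467 = a·1 + b·0 (s = 1, t = 0) and r₁ = 356 = a·0 + b·1 (s = 0, t = 1); each new remainder r_{k+1} = r_{k-1} − q_k·r_k inherits s_{k+1} = s_{k-1} − q_k·s_k, t_{k+1} = t_{k-1} − q_k·t_k, so r_k = a·s_k + b·t_k at every step:
  q = 1: r = 111, s = 1 − 1·0 = 1, t = 0 − 1·1 = -1  (check: 467·1 + 356·(-1) = 111)
  q = 3: r = 23, s = 0 − 3·1 = -3, t = 1 − 3·(-1) = 4  (check: 467·(-3) + 356·4 = 23)
  q = 4: r = 19, s = 1 − 4·(-3) = 13, t = -1 − 4·4 = -17  (check: 467·13 + 356·(-17) = 19)
  q = 1: r = 4, s = -3 − 1·13 = -16, t = 4 − 1·(-17) = 21  (check: 467·(-16) + 356·21 = 4)
  q = 4: r = 3, s = 13 − 4·(-16) = 77, t = -17 − 4·21 = -101  (check: 467·77 + 356·(-101) = 3)
  q = 1: r = 1, s = -16 − 1·77 = -93, t = 21 − 1·(-101) = 122  (check: 467·(-93) + 356·122 = 1)
The row with r = 1 (the gcd) gives the Bezout coefficients s = -93, t = 122.
Result: 467 · (-93) + 356 · (122) = 1.

gcd(467, 356) = 1; s = -93, t = 122 (check: 467·(-93) + 356·122 = 1).


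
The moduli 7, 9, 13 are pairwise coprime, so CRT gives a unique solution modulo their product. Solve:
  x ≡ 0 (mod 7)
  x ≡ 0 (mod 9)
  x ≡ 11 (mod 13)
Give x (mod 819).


Moduli 7, 9, 13 are pairwise coprime; by CRT there is a unique solution modulo M = 7 · 9 · 13 = 819.
Solve pairwise, accumulating the modulus:
  Start with x ≡ 0 (mod 7).
  Combine with x ≡ 0 (mod 9): since gcd(7, 9) = 1, we get a unique residue mod 63.
    Write x = 0 + 7·t and substitute into x ≡ 0 (mod 9): 7·t ≡ 0 − 0 = 0 (mod 9).
    The inverse of 7 mod 9 is 4 (since 7·4 = 28 = 3·9 + 1), so t ≡ 4·0 = 0 ≡ 0 (mod 9).
    Then x = 0 + 7·0 = 0, valid modulo lcm(7, 9) = 63: x ≡ 0 (mod 63).
  Combine with x ≡ 11 (mod 13): since gcd(63, 13) = 1, we get a unique residue mod 819.
    Write x = 0 + 63·t and substitute into x ≡ 11 (mod 13): 63·t ≡ 11 − 0 = 11 (mod 13).
    Reduce coefficients mod 13: 11·t ≡ 11 (mod 13).
    The inverse of 11 mod 13 is 6 (since 11·6 = 66 = 5·13 + 1), so t ≡ 6·11 = 66 ≡ 1 (mod 13).
    Then x = 0 + 63·1 = 63, valid modulo lcm(63, 13) = 819: x ≡ 63 (mod 819).
Verify: 63 mod 7 = 0 ✓, 63 mod 9 = 0 ✓, 63 mod 13 = 11 ✓.

x ≡ 63 (mod 819).


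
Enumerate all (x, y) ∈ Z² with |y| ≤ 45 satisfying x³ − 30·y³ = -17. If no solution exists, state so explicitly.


The equation is x³ - 30y³ = -17. For fixed y, x³ = 30·y³ − 17, so a solution requires the RHS to be a perfect cube.
Strategy: iterate y from -45 to 45, compute RHS = 30·y³ − 17, and check whether it is a (positive or negative) perfect cube.
Check small values of y:
  y = 0: RHS = -17 is not a perfect cube.
  y = 1: RHS = 13 is not a perfect cube.
  y = -1: RHS = -47 is not a perfect cube.
  y = 2: RHS = 223 is not a perfect cube.
  y = -2: RHS = -257 is not a perfect cube.
  y = 3: RHS = 793 is not a perfect cube.
  y = -3: RHS = -827 is not a perfect cube.
Continuing the search up to |y| = 45 finds no solutions either.
No (x, y) in the scanned range satisfies the equation.

No integer solutions with |y| ≤ 45.


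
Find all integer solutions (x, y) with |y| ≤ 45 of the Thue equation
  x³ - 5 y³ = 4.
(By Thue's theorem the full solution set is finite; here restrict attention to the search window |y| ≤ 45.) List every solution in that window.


The equation is x³ - 5y³ = 4. For fixed y, x³ = 5·y³ + 4, so a solution requires the RHS to be a perfect cube.
Strategy: iterate y from -45 to 45, compute RHS = 5·y³ + 4, and check whether it is a (positive or negative) perfect cube.
Check small values of y:
  y = 0: RHS = 4 is not a perfect cube.
  y = 1: RHS = 9 is not a perfect cube.
  y = -1: RHS = -1 = (-1)³ ⇒ x = -1 works.
  y = 2: RHS = 44 is not a perfect cube.
  y = -2: RHS = -36 is not a perfect cube.
  y = 3: RHS = 139 is not a perfect cube.
  y = -3: RHS = -131 is not a perfect cube.
Continuing the search up to |y| = 45 finds no further solutions beyond those listed.
Collected solutions: (-1, -1).

Solutions (with |y| ≤ 45): (-1, -1).
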